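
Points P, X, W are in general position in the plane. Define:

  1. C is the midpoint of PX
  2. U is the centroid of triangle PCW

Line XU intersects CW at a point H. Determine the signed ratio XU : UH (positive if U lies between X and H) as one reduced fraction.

XU:UH = -4

Choose coordinates P = (0, 0), X = (1, 0), W = (0, 1).
1. C is the midpoint of PX ⇒ C = (1/2, 0)
2. U is the centroid of triangle PCW ⇒ U = (1/6, 1/3)
line XU meets CW at H = (3/8, 1/4)
U = X + t·(H−X) with t = 4/3, so XU:UH = 4/3:-1/3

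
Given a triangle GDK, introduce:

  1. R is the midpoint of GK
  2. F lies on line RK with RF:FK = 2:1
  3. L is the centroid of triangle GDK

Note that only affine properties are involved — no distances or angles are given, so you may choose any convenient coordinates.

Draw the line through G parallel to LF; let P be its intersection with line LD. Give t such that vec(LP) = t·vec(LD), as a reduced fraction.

Set G = (0, 0), D = (1, 0), K = (0, 1); any affine frame gives the same invariant.
1. R is the midpoint of GK ⇒ R = (0, 1/2)
2. F lies on line RK with RF:FK = 2:1 ⇒ F = (0, 5/6)
3. L is the centroid of triangle GDK ⇒ L = (1/3, 1/3)
through G parallel to LF: direction (-1/3, 1/2); meets LD at P = (-1/2, 3/4)
P = L + t·(D−L) with t = -5/4

t = -5/4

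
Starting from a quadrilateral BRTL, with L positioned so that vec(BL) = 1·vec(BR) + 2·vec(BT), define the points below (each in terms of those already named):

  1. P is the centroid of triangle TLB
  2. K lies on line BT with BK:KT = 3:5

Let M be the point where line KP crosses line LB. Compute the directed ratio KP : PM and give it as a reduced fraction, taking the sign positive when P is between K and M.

KP:PM = 1/8

Assign B = (0, 0), R = (1, 0), T = (0, 1), L = (1, 2) — the answer is frame-independent, so this choice is without loss of generality.
1. P is the centroid of triangle TLB ⇒ P = (1/3, 1)
2. K lies on line BT with BK:KT = 3:5 ⇒ K = (0, 3/8)
line KP meets LB at M = (3, 6)
P = K + t·(M−K) with t = 1/9, so KP:PM = 1/9:8/9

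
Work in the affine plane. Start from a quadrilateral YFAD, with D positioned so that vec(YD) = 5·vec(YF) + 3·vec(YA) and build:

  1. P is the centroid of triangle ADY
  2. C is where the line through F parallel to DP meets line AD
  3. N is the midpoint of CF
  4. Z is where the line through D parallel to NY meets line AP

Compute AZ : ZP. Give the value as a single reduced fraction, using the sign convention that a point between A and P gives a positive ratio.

AZ:ZP = 9/10

Assign Y = (0, 0), F = (1, 0), A = (0, 1), D = (5, 3) — the answer is frame-independent, so this choice is without loss of generality.
1. P is the centroid of triangle ADY ⇒ P = (5/3, 4/3)
2. C is where the line through F parallel to DP meets line AD ⇒ C = (15, 7)
3. N is the midpoint of CF ⇒ N = (8, 7/2)
4. Z is where the line through D parallel to NY meets line AP ⇒ Z = (15/19, 22/19)
Z = A + t·(P−A) with t = 9/19, so AZ:ZP = t:(1−t) = 9/19:10/19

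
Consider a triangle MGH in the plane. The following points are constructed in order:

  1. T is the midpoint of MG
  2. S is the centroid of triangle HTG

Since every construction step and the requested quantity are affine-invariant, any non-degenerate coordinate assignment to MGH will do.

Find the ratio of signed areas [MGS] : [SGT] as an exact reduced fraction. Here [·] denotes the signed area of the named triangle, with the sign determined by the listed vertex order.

Work in coordinates with M = (0, 0), G = (1, 0), H = (0, 1).
1. T is the midpoint of MG ⇒ T = (1/2, 0)
2. S is the centroid of triangle HTG ⇒ S = (1/2, 1/3)
2·[MGS] = 1/3, 2·[SGT] = -1/6
[MGS]:[SGT] = 1/3:-1/6 = -2

[MGS]:[SGT] = -2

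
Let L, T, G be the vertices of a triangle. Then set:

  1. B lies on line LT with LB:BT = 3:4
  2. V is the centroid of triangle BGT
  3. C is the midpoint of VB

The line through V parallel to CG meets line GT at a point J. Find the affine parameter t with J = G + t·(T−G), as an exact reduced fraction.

t = 1/4

Set L = (0, 0), T = (1, 0), G = (0, 1); any affine frame gives the same invariant.
1. B lies on line LT with LB:BT = 3:4 ⇒ B = (3/7, 0)
2. V is the centroid of triangle BGT ⇒ V = (10/21, 1/3)
3. C is the midpoint of VB ⇒ C = (19/42, 1/6)
through V parallel to CG: direction (-19/42, 5/6); meets GT at J = (1/4, 3/4)
J = G + t·(T−G) with t = 1/4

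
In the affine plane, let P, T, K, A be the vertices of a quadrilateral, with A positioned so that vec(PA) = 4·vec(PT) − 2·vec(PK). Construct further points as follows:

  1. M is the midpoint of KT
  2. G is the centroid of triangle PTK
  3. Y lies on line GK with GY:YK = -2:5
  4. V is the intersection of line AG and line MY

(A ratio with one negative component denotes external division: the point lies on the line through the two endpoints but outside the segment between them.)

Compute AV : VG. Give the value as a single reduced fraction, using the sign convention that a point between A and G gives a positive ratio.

Work in coordinates with P = (0, 0), T = (1, 0), K = (0, 1), A = (4, -2).
1. M is the midpoint of KT ⇒ M = (1/2, 1/2)
2. G is the centroid of triangle PTK ⇒ G = (1/3, 1/3)
3. Y lies on line GK with GY:YK = -2:5 ⇒ Y = (5/9, -1/9)
4. V is the intersection of line AG and line MY ⇒ V = (10/19, 4/19)
V = A + t·(G−A) with t = 18/19, so AV:VG = t:(1−t) = 18/19:1/19

AV:VG = 18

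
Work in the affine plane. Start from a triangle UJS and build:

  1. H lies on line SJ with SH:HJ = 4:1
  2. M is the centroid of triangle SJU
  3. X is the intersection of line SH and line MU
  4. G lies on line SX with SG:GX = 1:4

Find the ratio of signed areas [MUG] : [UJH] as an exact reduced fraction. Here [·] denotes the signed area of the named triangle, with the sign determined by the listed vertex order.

Choose coordinates U = (0, 0), J = (1, 0), S = (0, 1).
1. H lies on line SJ with SH:HJ = 4:1 ⇒ H = (4/5, 1/5)
2. M is the centroid of triangle SJU ⇒ M = (1/3, 1/3)
3. X is the intersection of line SH and line MU ⇒ X = (1/2, 1/2)
4. G lies on line SX with SG:GX = 1:4 ⇒ G = (1/10, 9/10)
2·[MUG] = -4/15, 2·[UJH] = 1/5
[MUG]:[UJH] = -4/15:1/5 = -4/3

[MUG]:[UJH] = -4/3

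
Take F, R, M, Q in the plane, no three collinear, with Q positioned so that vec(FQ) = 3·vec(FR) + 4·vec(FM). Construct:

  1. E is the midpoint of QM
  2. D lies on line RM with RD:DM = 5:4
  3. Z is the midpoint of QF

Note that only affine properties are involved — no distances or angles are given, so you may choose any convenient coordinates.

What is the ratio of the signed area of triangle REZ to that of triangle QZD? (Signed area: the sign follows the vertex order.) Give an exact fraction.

[REZ]:[QZD] = -9/2

Set F = (0, 0), R = (1, 0), M = (0, 1), Q = (3, 4); any affine frame gives the same invariant.
1. E is the midpoint of QM ⇒ E = (3/2, 5/2)
2. D lies on line RM with RD:DM = 5:4 ⇒ D = (4/9, 5/9)
3. Z is the midpoint of QF ⇒ Z = (3/2, 2)
2·[REZ] = -1/4, 2·[QZD] = 1/18
[REZ]:[QZD] = -1/4:1/18 = -9/2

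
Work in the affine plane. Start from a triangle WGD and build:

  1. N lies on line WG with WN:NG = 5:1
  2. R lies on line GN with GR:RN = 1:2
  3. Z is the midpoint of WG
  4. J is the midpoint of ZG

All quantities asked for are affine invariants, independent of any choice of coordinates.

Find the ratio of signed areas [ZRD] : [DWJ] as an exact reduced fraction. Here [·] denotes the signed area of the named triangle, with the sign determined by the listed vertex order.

[ZRD]:[DWJ] = 16/27

Assign W = (0, 0), G = (1, 0), D = (0, 1) — the answer is frame-independent, so this choice is without loss of generality.
1. N lies on line WG with WN:NG = 5:1 ⇒ N = (5/6, 0)
2. R lies on line GN with GR:RN = 1:2 ⇒ R = (17/18, 0)
3. Z is the midpoint of WG ⇒ Z = (1/2, 0)
4. J is the midpoint of ZG ⇒ J = (3/4, 0)
2·[ZRD] = 4/9, 2·[DWJ] = 3/4
[ZRD]:[DWJ] = 4/9:3/4 = 16/27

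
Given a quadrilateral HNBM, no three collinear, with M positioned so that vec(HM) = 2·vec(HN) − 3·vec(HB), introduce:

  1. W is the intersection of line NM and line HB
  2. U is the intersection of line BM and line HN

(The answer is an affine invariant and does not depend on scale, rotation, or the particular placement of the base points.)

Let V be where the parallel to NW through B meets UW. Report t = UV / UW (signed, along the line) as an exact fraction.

t = -1/3

Set H = (0, 0), N = (1, 0), B = (0, 1), M = (2, -3); any affine frame gives the same invariant.
1. W is the intersection of line NM and line HB ⇒ W = (0, 3)
2. U is the intersection of line BM and line HN ⇒ U = (1/2, 0)
through B parallel to NW: direction (-1, 3); meets UW at V = (2/3, -1)
V = U + t·(W−U) with t = -1/3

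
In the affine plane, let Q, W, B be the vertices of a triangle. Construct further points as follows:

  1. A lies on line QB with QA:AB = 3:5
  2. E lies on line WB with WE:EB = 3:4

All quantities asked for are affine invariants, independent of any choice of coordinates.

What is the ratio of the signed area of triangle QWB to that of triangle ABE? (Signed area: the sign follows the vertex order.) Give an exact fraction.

Choose coordinates Q = (0, 0), W = (1, 0), B = (0, 1).
1. A lies on line QB with QA:AB = 3:5 ⇒ A = (0, 3/8)
2. E lies on line WB with WE:EB = 3:4 ⇒ E = (4/7, 3/7)
2·[QWB] = 1, 2·[ABE] = -5/14
[QWB]:[ABE] = 1:-5/14 = -14/5

[QWB]:[ABE] = -14/5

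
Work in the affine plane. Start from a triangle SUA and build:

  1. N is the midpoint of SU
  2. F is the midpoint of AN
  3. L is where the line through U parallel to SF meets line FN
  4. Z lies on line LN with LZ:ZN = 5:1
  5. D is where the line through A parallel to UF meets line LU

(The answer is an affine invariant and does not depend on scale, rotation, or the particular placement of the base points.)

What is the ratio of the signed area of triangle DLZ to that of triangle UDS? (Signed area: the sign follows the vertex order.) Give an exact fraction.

[DLZ]:[UDS] = -5/4

Set S = (0, 0), U = (1, 0), A = (0, 1); any affine frame gives the same invariant.
1. N is the midpoint of SU ⇒ N = (1/2, 0)
2. F is the midpoint of AN ⇒ F = (1/4, 1/2)
3. L is where the line through U parallel to SF meets line FN ⇒ L = (3/4, -1/2)
4. Z lies on line LN with LZ:ZN = 5:1 ⇒ Z = (13/24, -1/12)
5. D is where the line through A parallel to UF meets line LU ⇒ D = (9/8, 1/4)
2·[DLZ] = -5/16, 2·[UDS] = 1/4
[DLZ]:[UDS] = -5/16:1/4 = -5/4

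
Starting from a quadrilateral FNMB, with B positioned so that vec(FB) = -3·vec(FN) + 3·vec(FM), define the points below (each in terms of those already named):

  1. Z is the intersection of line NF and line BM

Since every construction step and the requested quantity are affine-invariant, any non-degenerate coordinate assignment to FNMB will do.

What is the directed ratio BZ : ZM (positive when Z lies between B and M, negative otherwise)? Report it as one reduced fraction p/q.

Choose coordinates F = (0, 0), N = (1, 0), M = (0, 1), B = (-3, 3).
1. Z is the intersection of line NF and line BM ⇒ Z = (3/2, 0)
Z = B + t·(M−B) with t = 3/2, so BZ:ZM = t:(1−t) = 3/2:-1/2

BZ:ZM = -3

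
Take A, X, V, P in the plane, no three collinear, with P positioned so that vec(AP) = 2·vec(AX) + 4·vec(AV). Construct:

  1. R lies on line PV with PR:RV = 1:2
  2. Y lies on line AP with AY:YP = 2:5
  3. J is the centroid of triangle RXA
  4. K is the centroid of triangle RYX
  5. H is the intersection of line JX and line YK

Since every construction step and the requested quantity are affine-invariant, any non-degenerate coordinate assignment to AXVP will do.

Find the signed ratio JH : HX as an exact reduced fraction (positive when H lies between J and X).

JH:HX = -4/21

Assign A = (0, 0), X = (1, 0), V = (0, 1), P = (2, 4) — the answer is frame-independent, so this choice is without loss of generality.
1. R lies on line PV with PR:RV = 1:2 ⇒ R = (4/3, 3)
2. Y lies on line AP with AY:YP = 2:5 ⇒ Y = (4/7, 8/7)
3. J is the centroid of triangle RXA ⇒ J = (7/9, 1)
4. K is the centroid of triangle RYX ⇒ K = (61/63, 29/21)
5. H is the intersection of line JX and line YK ⇒ H = (37/51, 21/17)
H = J + t·(X−J) with t = -4/17, so JH:HX = t:(1−t) = -4/17:21/17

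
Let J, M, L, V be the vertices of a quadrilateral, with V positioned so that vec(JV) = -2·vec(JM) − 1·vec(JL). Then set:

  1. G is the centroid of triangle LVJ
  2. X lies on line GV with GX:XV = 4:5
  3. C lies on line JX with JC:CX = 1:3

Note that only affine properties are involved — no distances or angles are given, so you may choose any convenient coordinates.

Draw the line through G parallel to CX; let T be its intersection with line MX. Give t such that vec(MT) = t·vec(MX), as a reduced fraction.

t = 5/3

Set J = (0, 0), M = (1, 0), L = (0, 1), V = (-2, -1); any affine frame gives the same invariant.
1. G is the centroid of triangle LVJ ⇒ G = (-2/3, 0)
2. X lies on line GV with GX:XV = 4:5 ⇒ X = (-34/27, -4/9)
3. C lies on line JX with JC:CX = 1:3 ⇒ C = (-17/54, -1/9)
through G parallel to CX: direction (-17/18, -1/3); meets MX at T = (-224/81, -20/27)
T = M + t·(X−M) with t = 5/3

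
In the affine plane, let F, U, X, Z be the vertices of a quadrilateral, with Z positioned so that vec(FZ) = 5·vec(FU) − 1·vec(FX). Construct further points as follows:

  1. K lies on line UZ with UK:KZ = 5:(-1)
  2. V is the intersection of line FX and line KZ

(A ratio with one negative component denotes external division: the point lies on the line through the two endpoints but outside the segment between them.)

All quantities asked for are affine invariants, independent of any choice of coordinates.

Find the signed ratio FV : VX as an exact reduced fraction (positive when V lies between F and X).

Choose coordinates F = (0, 0), U = (1, 0), X = (0, 1), Z = (5, -1).
1. K lies on line UZ with UK:KZ = 5:(-1) ⇒ K = (6, -5/4)
2. V is the intersection of line FX and line KZ ⇒ V = (0, 1/4)
V = F + t·(X−F) with t = 1/4, so FV:VX = t:(1−t) = 1/4:3/4

FV:VX = 1/3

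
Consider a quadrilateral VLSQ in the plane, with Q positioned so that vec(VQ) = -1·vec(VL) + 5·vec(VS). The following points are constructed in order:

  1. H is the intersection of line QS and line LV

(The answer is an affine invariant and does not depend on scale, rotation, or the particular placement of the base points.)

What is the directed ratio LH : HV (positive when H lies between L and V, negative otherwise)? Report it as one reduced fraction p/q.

LH:HV = 3

Assign V = (0, 0), L = (1, 0), S = (0, 1), Q = (-1, 5) — the answer is frame-independent, so this choice is without loss of generality.
1. H is the intersection of line QS and line LV ⇒ H = (1/4, 0)
H = L + t·(V−L) with t = 3/4, so LH:HV = t:(1−t) = 3/4:1/4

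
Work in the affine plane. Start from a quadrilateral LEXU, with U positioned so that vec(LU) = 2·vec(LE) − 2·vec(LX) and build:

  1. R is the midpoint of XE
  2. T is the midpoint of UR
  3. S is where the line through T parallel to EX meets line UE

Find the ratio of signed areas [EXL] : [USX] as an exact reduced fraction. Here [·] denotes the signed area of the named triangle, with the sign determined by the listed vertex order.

[EXL]:[USX] = 2

Assign L = (0, 0), E = (1, 0), X = (0, 1), U = (2, -2) — the answer is frame-independent, so this choice is without loss of generality.
1. R is the midpoint of XE ⇒ R = (1/2, 1/2)
2. T is the midpoint of UR ⇒ T = (5/4, -3/4)
3. S is where the line through T parallel to EX meets line UE ⇒ S = (3/2, -1)
2·[EXL] = 1, 2·[USX] = 1/2
[EXL]:[USX] = 1:1/2 = 2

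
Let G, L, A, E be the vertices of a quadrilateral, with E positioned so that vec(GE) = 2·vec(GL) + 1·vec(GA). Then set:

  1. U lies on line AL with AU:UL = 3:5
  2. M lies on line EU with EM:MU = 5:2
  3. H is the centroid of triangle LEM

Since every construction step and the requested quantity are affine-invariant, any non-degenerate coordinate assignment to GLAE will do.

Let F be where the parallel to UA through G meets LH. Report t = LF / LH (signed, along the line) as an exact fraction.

Assign G = (0, 0), L = (1, 0), A = (0, 1), E = (2, 1) — the answer is frame-independent, so this choice is without loss of generality.
1. U lies on line AL with AU:UL = 3:5 ⇒ U = (3/8, 5/8)
2. M lies on line EU with EM:MU = 5:2 ⇒ M = (47/56, 41/56)
3. H is the centroid of triangle LEM ⇒ H = (215/168, 97/168)
through G parallel to UA: direction (-3/8, 3/8); meets LH at F = (97/144, -97/144)
F = L + t·(H−L) with t = -7/6

t = -7/6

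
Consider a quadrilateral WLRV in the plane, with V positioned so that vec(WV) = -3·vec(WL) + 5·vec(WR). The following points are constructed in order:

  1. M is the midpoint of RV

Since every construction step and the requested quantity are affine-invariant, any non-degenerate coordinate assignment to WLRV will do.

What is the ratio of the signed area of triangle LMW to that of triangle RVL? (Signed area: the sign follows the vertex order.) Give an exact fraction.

Choose coordinates W = (0, 0), L = (1, 0), R = (0, 1), V = (-3, 5).
1. M is the midpoint of RV ⇒ M = (-3/2, 3)
2·[LMW] = 3, 2·[RVL] = -1
[LMW]:[RVL] = 3:-1 = -3

[LMW]:[RVL] = -3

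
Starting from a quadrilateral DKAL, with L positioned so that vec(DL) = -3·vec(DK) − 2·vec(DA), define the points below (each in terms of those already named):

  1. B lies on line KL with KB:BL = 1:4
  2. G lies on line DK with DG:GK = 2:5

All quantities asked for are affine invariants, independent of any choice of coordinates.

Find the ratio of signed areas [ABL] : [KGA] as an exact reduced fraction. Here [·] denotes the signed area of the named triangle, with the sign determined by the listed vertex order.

Assign D = (0, 0), K = (1, 0), A = (0, 1), L = (-3, -2) — the answer is frame-independent, so this choice is without loss of generality.
1. B lies on line KL with KB:BL = 1:4 ⇒ B = (1/5, -2/5)
2. G lies on line DK with DG:GK = 2:5 ⇒ G = (2/7, 0)
2·[ABL] = -24/5, 2·[KGA] = -5/7
[ABL]:[KGA] = -24/5:-5/7 = 168/25

[ABL]:[KGA] = 168/25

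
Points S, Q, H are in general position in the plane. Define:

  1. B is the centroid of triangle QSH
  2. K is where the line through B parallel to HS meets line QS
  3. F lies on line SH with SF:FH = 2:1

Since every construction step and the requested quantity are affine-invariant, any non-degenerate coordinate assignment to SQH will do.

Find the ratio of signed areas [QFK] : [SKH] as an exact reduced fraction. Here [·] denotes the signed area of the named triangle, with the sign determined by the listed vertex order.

[QFK]:[SKH] = 4/3

Choose coordinates S = (0, 0), Q = (1, 0), H = (0, 1).
1. B is the centroid of triangle QSH ⇒ B = (1/3, 1/3)
2. K is where the line through B parallel to HS meets line QS ⇒ K = (1/3, 0)
3. F lies on line SH with SF:FH = 2:1 ⇒ F = (0, 2/3)
2·[QFK] = 4/9, 2·[SKH] = 1/3
[QFK]:[SKH] = 4/9:1/3 = 4/3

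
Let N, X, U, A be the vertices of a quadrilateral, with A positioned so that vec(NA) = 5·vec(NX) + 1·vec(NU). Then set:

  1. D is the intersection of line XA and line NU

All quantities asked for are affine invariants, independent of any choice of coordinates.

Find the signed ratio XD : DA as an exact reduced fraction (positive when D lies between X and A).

Choose coordinates N = (0, 0), X = (1, 0), U = (0, 1), A = (5, 1).
1. D is the intersection of line XA and line NU ⇒ D = (0, -1/4)
D = X + t·(A−X) with t = -1/4, so XD:DA = t:(1−t) = -1/4:5/4

XD:DA = -1/5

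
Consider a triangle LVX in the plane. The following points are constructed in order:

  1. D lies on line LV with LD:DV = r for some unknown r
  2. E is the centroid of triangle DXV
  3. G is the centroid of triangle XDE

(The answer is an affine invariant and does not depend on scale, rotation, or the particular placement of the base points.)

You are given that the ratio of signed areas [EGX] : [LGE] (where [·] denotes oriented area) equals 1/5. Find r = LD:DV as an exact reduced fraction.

r = 4

Assign L = (0, 0), V = (1, 0), X = (0, 1) — the answer is frame-independent, so this choice is without loss of generality.
1. With LD:DV = r, write λ = r/(r+1) so D = L + λ·(V−L); D is affine-linear in λ
2. E is the centroid of triangle DXV ⇒ E is an affine combination of earlier points and hence also affine-linear in λ
3. G is the centroid of triangle XDE ⇒ G is an affine combination of earlier points and hence also affine-linear in λ
Every point depending on D is an affine combination of D and λ-independent points, so each such coordinate is linear in λ; the λ² term in each signed area is a multiple of (V−L)×(V−L) = 0, so 2·[EGX] and 2·[LGE] are each linear in λ. Evaluating at λ=0 and λ=1:
  2·[EGX] = 1/9·λ − 1/9,   2·[LGE] = -1/9
So [EGX]:[LGE] = (1/9·λ − 1/9) / (-1/9). Setting this equal to 1/5:
  1/9·λ − 1/9 = 1/5·(-1/9)  ⇒  λ = 4/5
Then r = λ/(1−λ) = (4/5)/(1/5) = 4. Check: with r = 4, D = (4/5, 0) and [EGX]:[LGE] = 1/5 as required.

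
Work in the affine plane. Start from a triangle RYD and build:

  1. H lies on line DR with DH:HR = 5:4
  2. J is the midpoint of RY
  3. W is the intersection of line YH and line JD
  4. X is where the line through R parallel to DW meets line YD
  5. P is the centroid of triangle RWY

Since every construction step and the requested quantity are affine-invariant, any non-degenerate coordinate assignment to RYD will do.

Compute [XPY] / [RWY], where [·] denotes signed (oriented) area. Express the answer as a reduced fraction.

[XPY]:[RWY] = -19/6

Work in coordinates with R = (0, 0), Y = (1, 0), D = (0, 1).
1. H lies on line DR with DH:HR = 5:4 ⇒ H = (0, 4/9)
2. J is the midpoint of RY ⇒ J = (1/2, 0)
3. W is the intersection of line YH and line JD ⇒ W = (5/14, 2/7)
4. X is where the line through R parallel to DW meets line YD ⇒ X = (-1, 2)
5. P is the centroid of triangle RWY ⇒ P = (19/42, 2/21)
2·[XPY] = 19/21, 2·[RWY] = -2/7
[XPY]:[RWY] = 19/21:-2/7 = -19/6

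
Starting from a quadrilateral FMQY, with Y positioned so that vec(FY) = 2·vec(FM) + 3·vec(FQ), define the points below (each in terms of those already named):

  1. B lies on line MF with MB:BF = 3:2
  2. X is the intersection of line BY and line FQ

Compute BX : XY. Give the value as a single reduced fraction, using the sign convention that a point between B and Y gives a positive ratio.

BX:XY = -1/5

Work in coordinates with F = (0, 0), M = (1, 0), Q = (0, 1), Y = (2, 3).
1. B lies on line MF with MB:BF = 3:2 ⇒ B = (2/5, 0)
2. X is the intersection of line BY and line FQ ⇒ X = (0, -3/4)
X = B + t·(Y−B) with t = -1/4, so BX:XY = t:(1−t) = -1/4:5/4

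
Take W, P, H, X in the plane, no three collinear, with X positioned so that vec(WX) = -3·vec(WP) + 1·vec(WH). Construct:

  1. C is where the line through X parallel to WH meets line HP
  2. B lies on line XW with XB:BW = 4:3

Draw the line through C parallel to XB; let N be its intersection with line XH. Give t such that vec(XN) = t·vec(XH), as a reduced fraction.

Choose coordinates W = (0, 0), P = (1, 0), H = (0, 1), X = (-3, 1).
1. C is where the line through X parallel to WH meets line HP ⇒ C = (-3, 4)
2. B lies on line XW with XB:BW = 4:3 ⇒ B = (-9/7, 3/7)
through C parallel to XB: direction (12/7, -4/7); meets XH at N = (6, 1)
N = X + t·(H−X) with t = 3

t = 3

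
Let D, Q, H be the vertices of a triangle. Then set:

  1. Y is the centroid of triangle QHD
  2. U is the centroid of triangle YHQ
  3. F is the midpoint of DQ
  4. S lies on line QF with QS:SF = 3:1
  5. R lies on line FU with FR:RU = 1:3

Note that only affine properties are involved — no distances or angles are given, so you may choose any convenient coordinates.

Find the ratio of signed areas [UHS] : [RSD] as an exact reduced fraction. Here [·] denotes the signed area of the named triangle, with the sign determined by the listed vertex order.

Assign D = (0, 0), Q = (1, 0), H = (0, 1) — the answer is frame-independent, so this choice is without loss of generality.
1. Y is the centroid of triangle QHD ⇒ Y = (1/3, 1/3)
2. U is the centroid of triangle YHQ ⇒ U = (4/9, 4/9)
3. F is the midpoint of DQ ⇒ F = (1/2, 0)
4. S lies on line QF with QS:SF = 3:1 ⇒ S = (5/8, 0)
5. R lies on line FU with FR:RU = 1:3 ⇒ R = (35/72, 1/9)
2·[UHS] = 7/72, 2·[RSD] = -5/72
[UHS]:[RSD] = 7/72:-5/72 = -7/5

[UHS]:[RSD] = -7/5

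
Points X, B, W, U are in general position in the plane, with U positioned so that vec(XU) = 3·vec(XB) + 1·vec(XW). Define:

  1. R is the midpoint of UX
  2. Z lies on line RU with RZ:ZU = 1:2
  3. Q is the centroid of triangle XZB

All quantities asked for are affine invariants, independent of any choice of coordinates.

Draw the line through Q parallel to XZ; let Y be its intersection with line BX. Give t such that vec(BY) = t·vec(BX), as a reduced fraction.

t = 2/3

Work in coordinates with X = (0, 0), B = (1, 0), W = (0, 1), U = (3, 1).
1. R is the midpoint of UX ⇒ R = (3/2, 1/2)
2. Z lies on line RU with RZ:ZU = 1:2 ⇒ Z = (2, 2/3)
3. Q is the centroid of triangle XZB ⇒ Q = (1, 2/9)
through Q parallel to XZ: direction (2, 2/3); meets BX at Y = (1/3, 0)
Y = B + t·(X−B) with t = 2/3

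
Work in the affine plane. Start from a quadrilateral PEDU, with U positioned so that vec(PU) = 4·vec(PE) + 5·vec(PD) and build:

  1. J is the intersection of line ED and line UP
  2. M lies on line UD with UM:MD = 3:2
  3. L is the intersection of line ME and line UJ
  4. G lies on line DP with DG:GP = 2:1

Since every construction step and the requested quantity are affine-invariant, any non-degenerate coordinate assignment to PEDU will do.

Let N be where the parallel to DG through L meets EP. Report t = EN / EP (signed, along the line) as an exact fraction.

Assign P = (0, 0), E = (1, 0), D = (0, 1), U = (4, 5) — the answer is frame-independent, so this choice is without loss of generality.
1. J is the intersection of line ED and line UP ⇒ J = (4/9, 5/9)
2. M lies on line UD with UM:MD = 3:2 ⇒ M = (8/5, 13/5)
3. L is the intersection of line ME and line UJ ⇒ L = (52/37, 65/37)
4. G lies on line DP with DG:GP = 2:1 ⇒ G = (0, 1/3)
through L parallel to DG: direction (0, -2/3); meets EP at N = (52/37, 0)
N = E + t·(P−E) with t = -15/37

t = -15/37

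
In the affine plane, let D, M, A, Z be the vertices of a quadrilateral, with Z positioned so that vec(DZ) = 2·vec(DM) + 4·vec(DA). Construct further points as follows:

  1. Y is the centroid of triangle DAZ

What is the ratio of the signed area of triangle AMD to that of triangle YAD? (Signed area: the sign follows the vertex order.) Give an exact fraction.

[AMD]:[YAD] = -3/2

Set D = (0, 0), M = (1, 0), A = (0, 1), Z = (2, 4); any affine frame gives the same invariant.
1. Y is the centroid of triangle DAZ ⇒ Y = (2/3, 5/3)
2·[AMD] = -1, 2·[YAD] = 2/3
[AMD]:[YAD] = -1:2/3 = -3/2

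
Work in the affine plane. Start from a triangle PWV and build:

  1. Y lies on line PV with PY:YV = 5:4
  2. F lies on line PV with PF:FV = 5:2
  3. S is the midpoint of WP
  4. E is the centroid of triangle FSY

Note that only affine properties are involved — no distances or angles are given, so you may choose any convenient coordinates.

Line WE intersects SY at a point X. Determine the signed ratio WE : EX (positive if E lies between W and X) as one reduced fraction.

Set P = (0, 0), W = (1, 0), V = (0, 1); any affine frame gives the same invariant.
1. Y lies on line PV with PY:YV = 5:4 ⇒ Y = (0, 5/9)
2. F lies on line PV with PF:FV = 5:2 ⇒ F = (0, 5/7)
3. S is the midpoint of WP ⇒ S = (1/2, 0)
4. E is the centroid of triangle FSY ⇒ E = (1/6, 80/189)
line WE meets SY at X = (3/38, 80/171)
E = W + t·(X−W) with t = 19/21, so WE:EX = 19/21:2/21

WE:EX = 19/2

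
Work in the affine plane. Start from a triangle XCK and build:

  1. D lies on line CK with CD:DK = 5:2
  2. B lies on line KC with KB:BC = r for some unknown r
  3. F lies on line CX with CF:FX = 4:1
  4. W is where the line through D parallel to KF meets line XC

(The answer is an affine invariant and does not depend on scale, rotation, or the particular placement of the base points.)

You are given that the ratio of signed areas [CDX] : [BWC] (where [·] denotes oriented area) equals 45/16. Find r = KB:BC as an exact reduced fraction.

Choose coordinates X = (0, 0), C = (1, 0), K = (0, 1).
1. D lies on line CK with CD:DK = 5:2 ⇒ D = (2/7, 5/7)
2. With KB:BC = r, write λ = r/(r+1) so B = K + λ·(C−K); B is affine-linear in λ
3. F lies on line CX with CF:FX = 4:1 ⇒ F = (1/5, 0)
4. W is where the line through D parallel to KF meets line XC ⇒ W = (3/7, 0)
Every point depending on B is an affine combination of B and λ-independent points, so each such coordinate is linear in λ; the λ² term in each signed area is a multiple of (C−K)×(C−K) = 0, so 2·[CDX] and 2·[BWC] are each linear in λ. Evaluating at λ=0 and λ=1:
  2·[CDX] = 5/7,   2·[BWC] = -4/7·λ + 4/7
So [CDX]:[BWC] = (5/7) / (-4/7·λ + 4/7). Setting this equal to 45/16:
  5/7 = 45/16·(-4/7·λ + 4/7)  ⇒  λ = 5/9
Then r = λ/(1−λ) = (5/9)/(4/9) = 5/4. Check: with r = 5/4, B = (5/9, 4/9) and [CDX]:[BWC] = 45/16 as required.

r = 5/4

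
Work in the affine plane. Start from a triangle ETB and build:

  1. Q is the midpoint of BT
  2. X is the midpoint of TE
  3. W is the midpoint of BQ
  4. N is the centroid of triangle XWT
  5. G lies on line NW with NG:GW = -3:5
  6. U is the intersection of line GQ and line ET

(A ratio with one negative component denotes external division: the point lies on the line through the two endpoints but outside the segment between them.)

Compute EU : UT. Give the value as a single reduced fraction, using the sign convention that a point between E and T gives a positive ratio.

EU:UT = 19/5

Choose coordinates E = (0, 0), T = (1, 0), B = (0, 1).
1. Q is the midpoint of BT ⇒ Q = (1/2, 1/2)
2. X is the midpoint of TE ⇒ X = (1/2, 0)
3. W is the midpoint of BQ ⇒ W = (1/4, 3/4)
4. N is the centroid of triangle XWT ⇒ N = (7/12, 1/4)
5. G lies on line NW with NG:GW = -3:5 ⇒ G = (13/12, -1/2)
6. U is the intersection of line GQ and line ET ⇒ U = (19/24, 0)
U = E + t·(T−E) with t = 19/24, so EU:UT = t:(1−t) = 19/24:5/24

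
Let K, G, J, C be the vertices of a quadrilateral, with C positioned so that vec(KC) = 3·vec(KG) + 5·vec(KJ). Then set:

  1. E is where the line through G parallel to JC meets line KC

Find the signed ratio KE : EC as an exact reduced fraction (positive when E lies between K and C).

Work in coordinates with K = (0, 0), G = (1, 0), J = (0, 1), C = (3, 5).
1. E is where the line through G parallel to JC meets line KC ⇒ E = (-4, -20/3)
E = K + t·(C−K) with t = -4/3, so KE:EC = t:(1−t) = -4/3:7/3

KE:EC = -4/7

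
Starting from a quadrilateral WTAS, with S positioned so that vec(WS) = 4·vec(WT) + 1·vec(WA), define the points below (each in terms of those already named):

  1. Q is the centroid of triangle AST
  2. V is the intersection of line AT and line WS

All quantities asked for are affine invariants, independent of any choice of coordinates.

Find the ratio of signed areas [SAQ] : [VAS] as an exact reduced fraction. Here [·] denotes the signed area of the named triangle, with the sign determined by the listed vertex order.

[SAQ]:[VAS] = -5/12

Set W = (0, 0), T = (1, 0), A = (0, 1), S = (4, 1); any affine frame gives the same invariant.
1. Q is the centroid of triangle AST ⇒ Q = (5/3, 2/3)
2. V is the intersection of line AT and line WS ⇒ V = (4/5, 1/5)
2·[SAQ] = 4/3, 2·[VAS] = -16/5
[SAQ]:[VAS] = 4/3:-16/5 = -5/12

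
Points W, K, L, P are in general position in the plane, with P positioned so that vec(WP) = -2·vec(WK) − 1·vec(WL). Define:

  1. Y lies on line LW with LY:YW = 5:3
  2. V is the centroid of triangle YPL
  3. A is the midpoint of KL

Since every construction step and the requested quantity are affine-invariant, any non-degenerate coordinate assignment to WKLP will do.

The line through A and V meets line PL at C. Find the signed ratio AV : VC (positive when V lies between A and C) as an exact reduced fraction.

Work in coordinates with W = (0, 0), K = (1, 0), L = (0, 1), P = (-2, -1).
1. Y lies on line LW with LY:YW = 5:3 ⇒ Y = (0, 3/8)
2. V is the centroid of triangle YPL ⇒ V = (-2/3, 1/8)
3. A is the midpoint of KL ⇒ A = (1/2, 1/2)
line AV meets PL at C = (-37/38, 1/38)
V = A + t·(C−A) with t = 19/24, so AV:VC = 19/24:5/24

AV:VC = 19/5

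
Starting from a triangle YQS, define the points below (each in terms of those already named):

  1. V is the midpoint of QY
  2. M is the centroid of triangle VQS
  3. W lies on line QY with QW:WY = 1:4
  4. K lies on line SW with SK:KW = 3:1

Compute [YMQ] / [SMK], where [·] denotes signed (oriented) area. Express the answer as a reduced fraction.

[YMQ]:[SMK] = -40/3

Assign Y = (0, 0), Q = (1, 0), S = (0, 1) — the answer is frame-independent, so this choice is without loss of generality.
1. V is the midpoint of QY ⇒ V = (1/2, 0)
2. M is the centroid of triangle VQS ⇒ M = (1/2, 1/3)
3. W lies on line QY with QW:WY = 1:4 ⇒ W = (4/5, 0)
4. K lies on line SW with SK:KW = 3:1 ⇒ K = (3/5, 1/4)
2·[YMQ] = -1/3, 2·[SMK] = 1/40
[YMQ]:[SMK] = -1/3:1/40 = -40/3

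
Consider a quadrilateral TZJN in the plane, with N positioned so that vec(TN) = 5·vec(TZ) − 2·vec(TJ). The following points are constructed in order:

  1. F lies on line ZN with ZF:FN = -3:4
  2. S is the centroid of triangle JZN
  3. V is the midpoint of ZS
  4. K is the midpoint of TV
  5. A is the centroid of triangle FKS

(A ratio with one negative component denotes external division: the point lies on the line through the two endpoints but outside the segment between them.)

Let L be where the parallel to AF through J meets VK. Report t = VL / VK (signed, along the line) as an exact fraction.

Choose coordinates T = (0, 0), Z = (1, 0), J = (0, 1), N = (5, -2).
1. F lies on line ZN with ZF:FN = -3:4 ⇒ F = (-11, 6)
2. S is the centroid of triangle JZN ⇒ S = (2, -1/3)
3. V is the midpoint of ZS ⇒ V = (3/2, -1/6)
4. K is the midpoint of TV ⇒ K = (3/4, -1/12)
5. A is the centroid of triangle FKS ⇒ A = (-11/4, 67/36)
through J parallel to AF: direction (-33/4, 149/36); meets VK at L = (297/116, -33/116)
L = V + t·(K−V) with t = -41/29

t = -41/29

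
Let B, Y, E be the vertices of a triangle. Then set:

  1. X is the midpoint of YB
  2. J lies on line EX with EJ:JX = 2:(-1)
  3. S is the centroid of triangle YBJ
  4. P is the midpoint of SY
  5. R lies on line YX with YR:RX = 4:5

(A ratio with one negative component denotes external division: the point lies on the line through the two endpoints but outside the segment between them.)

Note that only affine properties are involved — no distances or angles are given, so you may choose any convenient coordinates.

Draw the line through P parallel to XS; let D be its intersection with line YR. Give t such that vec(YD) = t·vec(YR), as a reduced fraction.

t = 9/8

Work in coordinates with B = (0, 0), Y = (1, 0), E = (0, 1).
1. X is the midpoint of YB ⇒ X = (1/2, 0)
2. J lies on line EX with EJ:JX = 2:(-1) ⇒ J = (1, -1)
3. S is the centroid of triangle YBJ ⇒ S = (2/3, -1/3)
4. P is the midpoint of SY ⇒ P = (5/6, -1/6)
5. R lies on line YX with YR:RX = 4:5 ⇒ R = (7/9, 0)
through P parallel to XS: direction (1/6, -1/3); meets YR at D = (3/4, 0)
D = Y + t·(R−Y) with t = 9/8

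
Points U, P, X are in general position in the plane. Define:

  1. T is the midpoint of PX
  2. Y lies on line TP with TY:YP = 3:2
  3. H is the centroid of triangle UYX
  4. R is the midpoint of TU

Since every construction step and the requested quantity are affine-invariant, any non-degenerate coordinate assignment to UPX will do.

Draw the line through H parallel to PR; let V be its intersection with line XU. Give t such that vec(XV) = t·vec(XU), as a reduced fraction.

Assign U = (0, 0), P = (1, 0), X = (0, 1) — the answer is frame-independent, so this choice is without loss of generality.
1. T is the midpoint of PX ⇒ T = (1/2, 1/2)
2. Y lies on line TP with TY:YP = 3:2 ⇒ Y = (4/5, 1/5)
3. H is the centroid of triangle UYX ⇒ H = (4/15, 2/5)
4. R is the midpoint of TU ⇒ R = (1/4, 1/4)
through H parallel to PR: direction (-3/4, 1/4); meets XU at V = (0, 22/45)
V = X + t·(U−X) with t = 23/45

t = 23/45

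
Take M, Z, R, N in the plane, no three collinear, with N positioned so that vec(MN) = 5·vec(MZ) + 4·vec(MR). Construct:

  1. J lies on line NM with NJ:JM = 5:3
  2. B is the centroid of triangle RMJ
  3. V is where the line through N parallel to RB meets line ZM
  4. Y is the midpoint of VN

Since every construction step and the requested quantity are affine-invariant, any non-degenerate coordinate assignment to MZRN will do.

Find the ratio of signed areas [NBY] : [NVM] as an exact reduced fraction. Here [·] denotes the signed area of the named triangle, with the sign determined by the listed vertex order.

Work in coordinates with M = (0, 0), Z = (1, 0), R = (0, 1), N = (5, 4).
1. J lies on line NM with NJ:JM = 5:3 ⇒ J = (15/8, 3/2)
2. B is the centroid of triangle RMJ ⇒ B = (5/8, 5/6)
3. V is where the line through N parallel to RB meets line ZM ⇒ V = (20, 0)
4. Y is the midpoint of VN ⇒ Y = (25/2, 2)
2·[NBY] = 65/2, 2·[NVM] = -80
[NBY]:[NVM] = 65/2:-80 = -13/32

[NBY]:[NVM] = -13/32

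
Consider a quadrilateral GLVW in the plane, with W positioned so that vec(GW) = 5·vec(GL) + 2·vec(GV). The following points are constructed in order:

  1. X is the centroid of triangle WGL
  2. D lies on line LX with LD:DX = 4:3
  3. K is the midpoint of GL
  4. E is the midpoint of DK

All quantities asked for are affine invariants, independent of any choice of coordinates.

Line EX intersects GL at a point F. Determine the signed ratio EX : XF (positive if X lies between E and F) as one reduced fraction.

EX:XF = -5/7

Set G = (0, 0), L = (1, 0), V = (0, 1), W = (5, 2); any affine frame gives the same invariant.
1. X is the centroid of triangle WGL ⇒ X = (2, 2/3)
2. D lies on line LX with LD:DX = 4:3 ⇒ D = (11/7, 8/21)
3. K is the midpoint of GL ⇒ K = (1/2, 0)
4. E is the midpoint of DK ⇒ E = (29/28, 4/21)
line EX meets GL at F = (13/20, 0)
X = E + t·(F−E) with t = -5/2, so EX:XF = -5/2:7/2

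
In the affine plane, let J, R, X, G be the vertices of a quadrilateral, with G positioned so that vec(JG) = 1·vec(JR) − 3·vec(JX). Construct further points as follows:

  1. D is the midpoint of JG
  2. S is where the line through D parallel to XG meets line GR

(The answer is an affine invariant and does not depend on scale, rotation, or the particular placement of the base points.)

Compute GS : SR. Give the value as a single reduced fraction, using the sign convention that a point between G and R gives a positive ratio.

Choose coordinates J = (0, 0), R = (1, 0), X = (0, 1), G = (1, -3).
1. D is the midpoint of JG ⇒ D = (1/2, -3/2)
2. S is where the line through D parallel to XG meets line GR ⇒ S = (1, -7/2)
S = G + t·(R−G) with t = -1/6, so GS:SR = t:(1−t) = -1/6:7/6

GS:SR = -1/7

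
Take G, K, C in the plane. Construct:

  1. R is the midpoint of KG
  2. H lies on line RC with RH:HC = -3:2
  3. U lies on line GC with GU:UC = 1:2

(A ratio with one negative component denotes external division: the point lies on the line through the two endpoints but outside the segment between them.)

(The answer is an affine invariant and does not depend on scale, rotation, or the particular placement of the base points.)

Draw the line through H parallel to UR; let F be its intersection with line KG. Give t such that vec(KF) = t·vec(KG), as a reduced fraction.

t = -5/2

Choose coordinates G = (0, 0), K = (1, 0), C = (0, 1).
1. R is the midpoint of KG ⇒ R = (1/2, 0)
2. H lies on line RC with RH:HC = -3:2 ⇒ H = (-1, 3)
3. U lies on line GC with GU:UC = 1:2 ⇒ U = (0, 1/3)
through H parallel to UR: direction (1/2, -1/3); meets KG at F = (7/2, 0)
F = K + t·(G−K) with t = -5/2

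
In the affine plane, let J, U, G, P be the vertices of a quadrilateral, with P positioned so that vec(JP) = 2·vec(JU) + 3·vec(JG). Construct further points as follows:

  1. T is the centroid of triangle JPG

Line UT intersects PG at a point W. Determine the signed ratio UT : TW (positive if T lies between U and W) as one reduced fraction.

UT:TW = 5

Choose coordinates J = (0, 0), U = (1, 0), G = (0, 1), P = (2, 3).
1. T is the centroid of triangle JPG ⇒ T = (2/3, 4/3)
line UT meets PG at W = (3/5, 8/5)
T = U + t·(W−U) with t = 5/6, so UT:TW = 5/6:1/6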